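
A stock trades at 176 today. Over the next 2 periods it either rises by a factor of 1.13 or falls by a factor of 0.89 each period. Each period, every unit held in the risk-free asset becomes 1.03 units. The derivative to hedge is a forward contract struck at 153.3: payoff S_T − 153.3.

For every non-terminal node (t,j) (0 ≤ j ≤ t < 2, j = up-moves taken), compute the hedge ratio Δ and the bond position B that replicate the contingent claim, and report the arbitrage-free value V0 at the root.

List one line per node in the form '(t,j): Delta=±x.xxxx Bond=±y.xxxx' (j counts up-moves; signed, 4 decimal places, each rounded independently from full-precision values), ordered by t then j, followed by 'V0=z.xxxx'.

(0,0): Delta=1.0000 Bond=-144.5000
(1,0): Delta=1.0000 Bond=-148.8350
(1,1): Delta=1.0000 Bond=-148.8350
V0=31.5000

Risk-neutral probability p* = (R−d)/(u−d) = (1.03−0.89)/(1.13−0.89) = 0.5833.
Payoff layer (t=2): V(2,0)=-13.8904, V(2,1)=23.7032, V(2,2)=71.4344
  t=1,j=0: stock 156.6400 → up 177.0032 (V=23.7032), down 139.4096 (V=-13.8904). Price 7.8050; hedge Δ=1.0000, bond B=-148.8350.
  t=1,j=1: stock 198.8800 → up 224.7344 (V=71.4344), down 177.0032 (V=23.7032). Price 50.0450; hedge Δ=1.0000, bond B=-148.8350.
  t=0,j=0: stock 176.0000 → up 198.8800 (V=50.0450), down 156.6400 (V=7.8050). Price 31.5000; hedge Δ=1.0000, bond B=-144.5000.
The time-0 hedge costs 31.5000, which is the no-arbitrage price.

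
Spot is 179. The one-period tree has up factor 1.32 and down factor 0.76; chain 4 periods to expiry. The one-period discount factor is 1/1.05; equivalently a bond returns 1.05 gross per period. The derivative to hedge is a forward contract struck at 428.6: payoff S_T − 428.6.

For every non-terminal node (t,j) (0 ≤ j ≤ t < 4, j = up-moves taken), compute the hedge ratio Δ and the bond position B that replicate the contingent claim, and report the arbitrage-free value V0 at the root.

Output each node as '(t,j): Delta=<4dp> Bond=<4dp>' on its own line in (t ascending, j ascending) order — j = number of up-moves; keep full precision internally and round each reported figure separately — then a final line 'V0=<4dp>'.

(0,0): Delta=1.0000 Bond=-352.6103
(1,0): Delta=1.0000 Bond=-370.2408
(1,1): Delta=1.0000 Bond=-370.2408
(2,0): Delta=1.0000 Bond=-388.7528
(2,1): Delta=1.0000 Bond=-388.7528
(2,2): Delta=1.0000 Bond=-388.7528
(3,0): Delta=1.0000 Bond=-408.1905
(3,1): Delta=1.0000 Bond=-408.1905
(3,2): Delta=1.0000 Bond=-408.1905
(3,3): Delta=1.0000 Bond=-408.1905
V0=-173.6103

Under the risk-neutral measure, an up-move has probability p* = (R−d)/(u−d) = 0.5179 and values discount at R = 1.05.
At expiry t=4: V(4,0)=-368.8817, V(4,1)=-324.8788, V(4,2)=-248.4526, V(4,3)=-115.7124, V(4,4)=114.8364
(3,0): S=78.5767. Δ = (V_up−V_dn)/(S_up−S_dn) = (-324.8788−-368.8817)/(103.7212−59.7183) = 1.0000. V = [p*·-324.8788 + (1−p*)·-368.8817]/1.05 = -329.6138. B = V − Δ·S = -408.1905.
(3,1): S=136.4753. Δ = (V_up−V_dn)/(S_up−S_dn) = (-248.4526−-324.8788)/(180.1474−103.7212) = 1.0000. V = [p*·-248.4526 + (1−p*)·-324.8788]/1.05 = -271.7151. B = V − Δ·S = -408.1905.
(3,2): S=237.0361. Δ = (V_up−V_dn)/(S_up−S_dn) = (-115.7124−-248.4526)/(312.8876−180.1474) = 1.0000. V = [p*·-115.7124 + (1−p*)·-248.4526]/1.05 = -171.1544. B = V − Δ·S = -408.1905.
(3,3): S=411.6943. Δ = (V_up−V_dn)/(S_up−S_dn) = (114.8364−-115.7124)/(543.4364−312.8876) = 1.0000. V = [p*·114.8364 + (1−p*)·-115.7124]/1.05 = 3.5038. B = V − Δ·S = -408.1905.
(2,0): S=103.3904. Δ = (V_up−V_dn)/(S_up−S_dn) = (-271.7151−-329.6138)/(136.4753−78.5767) = 1.0000. V = [p*·-271.7151 + (1−p*)·-329.6138]/1.05 = -285.3624. B = V − Δ·S = -388.7528.
(2,1): S=179.5728. Δ = (V_up−V_dn)/(S_up−S_dn) = (-171.1544−-271.7151)/(237.0361−136.4753) = 1.0000. V = [p*·-171.1544 + (1−p*)·-271.7151]/1.05 = -209.1800. B = V − Δ·S = -388.7528.
(2,2): S=311.8896. Δ = (V_up−V_dn)/(S_up−S_dn) = (3.5038−-171.1544)/(411.6943−237.0361) = 1.0000. V = [p*·3.5038 + (1−p*)·-171.1544]/1.05 = -76.8632. B = V − Δ·S = -388.7528.
(1,0): S=136.0400. Δ = (V_up−V_dn)/(S_up−S_dn) = (-209.1800−-285.3624)/(179.5728−103.3904) = 1.0000. V = [p*·-209.1800 + (1−p*)·-285.3624]/1.05 = -234.2008. B = V − Δ·S = -370.2408.
(1,1): S=236.2800. Δ = (V_up−V_dn)/(S_up−S_dn) = (-76.8632−-209.1800)/(311.8896−179.5728) = 1.0000. V = [p*·-76.8632 + (1−p*)·-209.1800]/1.05 = -133.9608. B = V − Δ·S = -370.2408.
(0,0): S=179.0000. Δ = (V_up−V_dn)/(S_up−S_dn) = (-133.9608−-234.2008)/(236.2800−136.0400) = 1.0000. V = [p*·-133.9608 + (1−p*)·-234.2008]/1.05 = -173.6103. B = V − Δ·S = -352.6103.
Check: Δ(0,0)·S0 + B(0,0) = -173.6103 = V0.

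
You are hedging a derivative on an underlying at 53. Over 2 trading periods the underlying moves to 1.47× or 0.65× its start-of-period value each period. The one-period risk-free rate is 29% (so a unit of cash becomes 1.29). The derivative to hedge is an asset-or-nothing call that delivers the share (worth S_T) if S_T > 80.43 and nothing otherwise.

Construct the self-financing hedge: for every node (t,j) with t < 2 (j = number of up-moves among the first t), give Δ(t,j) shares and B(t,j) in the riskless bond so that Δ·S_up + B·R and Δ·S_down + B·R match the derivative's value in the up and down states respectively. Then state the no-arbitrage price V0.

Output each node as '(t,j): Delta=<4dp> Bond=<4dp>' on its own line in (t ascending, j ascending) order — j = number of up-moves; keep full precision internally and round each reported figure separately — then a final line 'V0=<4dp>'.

(0,0): Delta=1.5944 Bond=-42.5791
(1,0): Delta=0.0000 Bond=0.0000
(1,1): Delta=1.7927 Bond=-70.3753
V0=41.9241

Under the risk-neutral measure, an up-move has probability p* = (R−d)/(u−d) = 0.7805 and values discount at R = 1.29.
At expiry t=2: V(2,0)=0.0000, V(2,1)=0.0000, V(2,2)=114.5277
(1,0): S=34.4500. Δ = (V_up−V_dn)/(S_up−S_dn) = (0.0000−0.0000)/(50.6415−22.3925) = 0.0000. V = [p*·0.0000 + (1−p*)·0.0000]/1.29 = 0.0000. B = V − Δ·S = 0.0000.
(1,1): S=77.9100. Δ = (V_up−V_dn)/(S_up−S_dn) = (114.5277−0.0000)/(114.5277−50.6415) = 1.7927. V = [p*·114.5277 + (1−p*)·0.0000]/1.29 = 69.2926. B = V − Δ·S = -70.3753.
(0,0): S=53.0000. Δ = (V_up−V_dn)/(S_up−S_dn) = (69.2926−0.0000)/(77.9100−34.4500) = 1.5944. V = [p*·69.2926 + (1−p*)·0.0000]/1.29 = 41.9241. B = V − Δ·S = -42.5791.
Root portfolio cost Δ·53+B reproduces V0=41.9241.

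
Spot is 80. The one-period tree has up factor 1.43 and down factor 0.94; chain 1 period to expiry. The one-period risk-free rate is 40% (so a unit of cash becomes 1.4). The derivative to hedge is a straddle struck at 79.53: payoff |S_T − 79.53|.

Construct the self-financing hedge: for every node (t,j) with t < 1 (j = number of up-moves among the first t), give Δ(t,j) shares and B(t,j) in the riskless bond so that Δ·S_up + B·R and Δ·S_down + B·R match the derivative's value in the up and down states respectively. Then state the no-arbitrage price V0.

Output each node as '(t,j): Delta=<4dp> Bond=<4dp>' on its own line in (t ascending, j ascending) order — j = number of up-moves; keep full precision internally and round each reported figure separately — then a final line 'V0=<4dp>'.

No-arbitrage ⇒ martingale measure with p* = (R−d)/(u−d) = 0.9388.
Terminal values V(1,·): V(1,0)=4.3300, V(1,1)=34.8700
(0,0): S=80.0000. Δ = (V_up−V_dn)/(S_up−S_dn) = (34.8700−4.3300)/(114.4000−75.2000) = 0.7791. V = [p*·34.8700 + (1−p*)·4.3300]/1.4 = 23.5716. B = V − Δ·S = -38.7550.
Root portfolio cost Δ·80+B reproduces V0=23.5716.

(0,0): Delta=0.7791 Bond=-38.7550
V0=23.5716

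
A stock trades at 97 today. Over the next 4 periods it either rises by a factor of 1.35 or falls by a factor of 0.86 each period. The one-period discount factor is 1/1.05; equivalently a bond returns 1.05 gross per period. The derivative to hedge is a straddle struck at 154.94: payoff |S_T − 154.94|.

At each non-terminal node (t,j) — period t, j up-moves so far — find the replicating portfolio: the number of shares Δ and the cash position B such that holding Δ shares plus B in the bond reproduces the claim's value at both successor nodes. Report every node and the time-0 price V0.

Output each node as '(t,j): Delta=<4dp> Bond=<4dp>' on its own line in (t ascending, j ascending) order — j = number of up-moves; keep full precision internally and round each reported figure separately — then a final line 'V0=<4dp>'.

Since d<R<u, set p* = (R−d)/(u−d) = 0.3878; price each node as the discounted p*-expectation of its children.
Payoff layer (t=4): V(4,0)=101.8802, V(4,1)=71.6485, V(4,2)=24.1917, V(4,3)=50.3045, V(4,4)=167.2461
(3,0): S=61.6974. Δ = (V_up−V_dn)/(S_up−S_dn) = (71.6485−101.8802)/(83.2915−53.0598) = -1.0000. V = [p*·71.6485 + (1−p*)·101.8802]/1.05 = 85.8645. B = V − Δ·S = 147.5619.
(3,1): S=96.8506. Δ = (V_up−V_dn)/(S_up−S_dn) = (24.1917−71.6485)/(130.7483−83.2915) = -1.0000. V = [p*·24.1917 + (1−p*)·71.6485]/1.05 = 50.7113. B = V − Δ·S = 147.5619.
(3,2): S=152.0330. Δ = (V_up−V_dn)/(S_up−S_dn) = (50.3045−24.1917)/(205.2445−130.7483) = 0.3505. V = [p*·50.3045 + (1−p*)·24.1917]/1.05 = 32.6829. B = V − Δ·S = -20.6086.
(3,3): S=238.6564. Δ = (V_up−V_dn)/(S_up−S_dn) = (167.2461−50.3045)/(322.1861−205.2445) = 1.0000. V = [p*·167.2461 + (1−p*)·50.3045]/1.05 = 91.0945. B = V − Δ·S = -147.5619.
(2,0): S=71.7412. Δ = (V_up−V_dn)/(S_up−S_dn) = (50.7113−85.8645)/(96.8506−61.6974) = -1.0000. V = [p*·50.7113 + (1−p*)·85.8645]/1.05 = 68.7939. B = V − Δ·S = 140.5351.
(2,1): S=112.6170. Δ = (V_up−V_dn)/(S_up−S_dn) = (32.6829−50.7113)/(152.0330−96.8506) = -0.3267. V = [p*·32.6829 + (1−p*)·50.7113]/1.05 = 41.6387. B = V − Δ·S = 78.4314.
(2,2): S=176.7825. Δ = (V_up−V_dn)/(S_up−S_dn) = (91.0945−32.6829)/(238.6564−152.0330) = 0.6743. V = [p*·91.0945 + (1−p*)·32.6829]/1.05 = 52.6974. B = V − Δ·S = -66.5099.
(1,0): S=83.4200. Δ = (V_up−V_dn)/(S_up−S_dn) = (41.6387−68.7939)/(112.6170−71.7412) = -0.6643. V = [p*·41.6387 + (1−p*)·68.7939]/1.05 = 55.4899. B = V − Δ·S = 110.9087.
(1,1): S=130.9500. Δ = (V_up−V_dn)/(S_up−S_dn) = (52.6974−41.6387)/(176.7825−112.6170) = 0.1723. V = [p*·52.6974 + (1−p*)·41.6387]/1.05 = 43.7398. B = V − Δ·S = 21.1711.
(0,0): S=97.0000. Δ = (V_up−V_dn)/(S_up−S_dn) = (43.7398−55.4899)/(130.9500−83.4200) = -0.2472. V = [p*·43.7398 + (1−p*)·55.4899]/1.05 = 48.5083. B = V − Δ·S = 72.4881.
Self-financing check: at every node Δ·S+B equals the discounted successor values.

(0,0): Delta=-0.2472 Bond=72.4881
(1,0): Delta=-0.6643 Bond=110.9087
(1,1): Delta=0.1723 Bond=21.1711
(2,0): Delta=-1.0000 Bond=140.5351
(2,1): Delta=-0.3267 Bond=78.4314
(2,2): Delta=0.6743 Bond=-66.5099
(3,0): Delta=-1.0000 Bond=147.5619
(3,1): Delta=-1.0000 Bond=147.5619
(3,2): Delta=0.3505 Bond=-20.6086
(3,3): Delta=1.0000 Bond=-147.5619
V0=48.5083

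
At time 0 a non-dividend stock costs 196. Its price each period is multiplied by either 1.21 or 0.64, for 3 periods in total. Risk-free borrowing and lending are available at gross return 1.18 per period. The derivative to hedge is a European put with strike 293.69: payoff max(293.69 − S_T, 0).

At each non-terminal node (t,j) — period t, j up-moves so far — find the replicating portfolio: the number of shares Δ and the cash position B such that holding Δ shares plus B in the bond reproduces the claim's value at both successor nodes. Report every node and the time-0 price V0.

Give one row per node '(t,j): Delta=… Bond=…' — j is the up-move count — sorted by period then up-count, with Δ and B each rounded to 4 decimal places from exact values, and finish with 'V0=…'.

The replicating-portfolio and risk-neutral prices coincide; use p* = (1.18−0.64)/(1.21−0.64) = 0.9474 for the latter.
At expiry t=3: V(3,0)=242.3098, V(3,1)=196.5493, V(3,2)=110.0333, V(3,3)=0.0000
(2,0): S=80.2816. Δ = (V_up−V_dn)/(S_up−S_dn) = (196.5493−242.3098)/(97.1407−51.3802) = -1.0000. V = [p*·196.5493 + (1−p*)·242.3098]/1.18 = 168.6082. B = V − Δ·S = 248.8898.
(2,1): S=151.7824. Δ = (V_up−V_dn)/(S_up−S_dn) = (110.0333−196.5493)/(183.6567−97.1407) = -1.0000. V = [p*·110.0333 + (1−p*)·196.5493]/1.18 = 97.1074. B = V − Δ·S = 248.8898.
(2,2): S=286.9636. Δ = (V_up−V_dn)/(S_up−S_dn) = (0.0000−110.0333)/(347.2260−183.6567) = -0.6727. V = [p*·0.0000 + (1−p*)·110.0333]/1.18 = 4.9078. B = V − Δ·S = 197.9487.
(1,0): S=125.4400. Δ = (V_up−V_dn)/(S_up−S_dn) = (97.1074−168.6082)/(151.7824−80.2816) = -1.0000. V = [p*·97.1074 + (1−p*)·168.6082]/1.18 = 85.4836. B = V − Δ·S = 210.9236.
(1,1): S=237.1600. Δ = (V_up−V_dn)/(S_up−S_dn) = (4.9078−97.1074)/(286.9636−151.7824) = -0.6820. V = [p*·4.9078 + (1−p*)·97.1074]/1.18 = 8.2716. B = V − Δ·S = 170.0253.
(0,0): S=196.0000. Δ = (V_up−V_dn)/(S_up−S_dn) = (8.2716−85.4836)/(237.1600−125.4400) = -0.6911. V = [p*·8.2716 + (1−p*)·85.4836]/1.18 = 10.4537. B = V − Δ·S = 145.9134.
Each (Δ,B) replicates both successor values, so the strategy is self-financing and V0 is arbitrage-free.

(0,0): Delta=-0.6911 Bond=145.9134
(1,0): Delta=-1.0000 Bond=210.9236
(1,1): Delta=-0.6820 Bond=170.0253
(2,0): Delta=-1.0000 Bond=248.8898
(2,1): Delta=-1.0000 Bond=248.8898
(2,2): Delta=-0.6727 Bond=197.9487
V0=10.4537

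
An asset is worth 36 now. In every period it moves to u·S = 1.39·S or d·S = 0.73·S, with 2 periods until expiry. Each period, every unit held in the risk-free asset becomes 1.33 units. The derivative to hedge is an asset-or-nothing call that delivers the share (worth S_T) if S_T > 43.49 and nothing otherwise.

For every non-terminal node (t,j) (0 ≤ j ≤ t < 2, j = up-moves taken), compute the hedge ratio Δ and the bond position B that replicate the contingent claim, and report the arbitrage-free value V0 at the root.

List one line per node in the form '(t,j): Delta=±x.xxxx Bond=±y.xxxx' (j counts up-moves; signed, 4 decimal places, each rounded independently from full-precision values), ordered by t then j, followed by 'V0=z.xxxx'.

(0,0): Delta=2.0010 Bond=-39.5380
(1,0): Delta=0.0000 Bond=0.0000
(1,1): Delta=2.1061 Bond=-57.8441
V0=32.4970

The replicating-portfolio and risk-neutral prices coincide; use p* = (1.33−0.73)/(1.39−0.73) = 0.9091 for the latter.
Payoff layer (t=2): V(2,0)=0.0000, V(2,1)=0.0000, V(2,2)=69.5556
  t=1,j=0: stock 26.2800 → up 36.5292 (V=0.0000), down 19.1844 (V=0.0000). Price 0.0000; hedge Δ=0.0000, bond B=0.0000.
  t=1,j=1: stock 50.0400 → up 69.5556 (V=69.5556), down 36.5292 (V=0.0000). Price 47.5431; hedge Δ=2.1061, bond B=-57.8441.
  t=0,j=0: stock 36.0000 → up 50.0400 (V=47.5431), down 26.2800 (V=0.0000). Price 32.4970; hedge Δ=2.0010, bond B=-39.5380.
The time-0 hedge costs 32.4970, which is the no-arbitrage price.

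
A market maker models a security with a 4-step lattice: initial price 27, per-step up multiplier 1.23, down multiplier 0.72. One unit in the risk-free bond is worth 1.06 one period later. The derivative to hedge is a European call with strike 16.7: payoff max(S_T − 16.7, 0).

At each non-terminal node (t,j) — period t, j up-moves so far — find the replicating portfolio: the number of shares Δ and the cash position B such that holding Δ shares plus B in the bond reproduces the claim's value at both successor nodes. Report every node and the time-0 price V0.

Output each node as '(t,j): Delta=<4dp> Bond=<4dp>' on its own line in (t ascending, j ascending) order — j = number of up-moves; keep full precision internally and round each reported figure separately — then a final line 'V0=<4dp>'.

(0,0): Delta=0.9301 Bond=-10.9107
(1,0): Delta=0.7770 Bond=-8.5898
(1,1): Delta=0.9749 Bond=-13.0532
(2,0): Delta=0.3943 Bond=-3.7491
(2,1): Delta=0.8890 Bond=-11.7832
(2,2): Delta=1.0000 Bond=-14.8629
(3,0): Delta=0.0000 Bond=0.0000
(3,1): Delta=0.5098 Bond=-5.9611
(3,2): Delta=1.0000 Bond=-15.7547
(3,3): Delta=1.0000 Bond=-15.7547
V0=14.2011

No-arbitrage ⇒ martingale measure with p* = (R−d)/(u−d) = 0.6667.
Terminal values V(4,·): V(4,0)=0.0000, V(4,1)=0.0000, V(4,2)=4.4758, V(4,3)=19.4753, V(4,4)=45.0994
(3,0): S=10.0777. Δ = (V_up−V_dn)/(S_up−S_dn) = (0.0000−0.0000)/(12.3956−7.2559) = 0.0000. V = [p*·0.0000 + (1−p*)·0.0000]/1.06 = 0.0000. B = V − Δ·S = 0.0000.
(3,1): S=17.2161. Δ = (V_up−V_dn)/(S_up−S_dn) = (4.4758−0.0000)/(21.1758−12.3956) = 0.5098. V = [p*·4.4758 + (1−p*)·0.0000]/1.06 = 2.8149. B = V − Δ·S = -5.9611.
(3,2): S=29.4108. Δ = (V_up−V_dn)/(S_up−S_dn) = (19.4753−4.4758)/(36.1753−21.1758) = 1.0000. V = [p*·19.4753 + (1−p*)·4.4758]/1.06 = 13.6561. B = V − Δ·S = -15.7547.
(3,3): S=50.2434. Δ = (V_up−V_dn)/(S_up−S_dn) = (45.0994−19.4753)/(61.7994−36.1753) = 1.0000. V = [p*·45.0994 + (1−p*)·19.4753]/1.06 = 34.4887. B = V − Δ·S = -15.7547.
(2,0): S=13.9968. Δ = (V_up−V_dn)/(S_up−S_dn) = (2.8149−0.0000)/(17.2161−10.0777) = 0.3943. V = [p*·2.8149 + (1−p*)·0.0000]/1.06 = 1.7704. B = V − Δ·S = -3.7491.
(2,1): S=23.9112. Δ = (V_up−V_dn)/(S_up−S_dn) = (13.6561−2.8149)/(29.4108−17.2161) = 0.8890. V = [p*·13.6561 + (1−p*)·2.8149]/1.06 = 9.4739. B = V − Δ·S = -11.7832.
(2,2): S=40.8483. Δ = (V_up−V_dn)/(S_up−S_dn) = (34.4887−13.6561)/(50.2434−29.4108) = 1.0000. V = [p*·34.4887 + (1−p*)·13.6561]/1.06 = 25.9854. B = V − Δ·S = -14.8629.
(1,0): S=19.4400. Δ = (V_up−V_dn)/(S_up−S_dn) = (9.4739−1.7704)/(23.9112−13.9968) = 0.7770. V = [p*·9.4739 + (1−p*)·1.7704]/1.06 = 6.5152. B = V − Δ·S = -8.5898.
(1,1): S=33.2100. Δ = (V_up−V_dn)/(S_up−S_dn) = (25.9854−9.4739)/(40.8483−23.9112) = 0.9749. V = [p*·25.9854 + (1−p*)·9.4739]/1.06 = 19.3222. B = V − Δ·S = -13.0532.
(0,0): S=27.0000. Δ = (V_up−V_dn)/(S_up−S_dn) = (19.3222−6.5152)/(33.2100−19.4400) = 0.9301. V = [p*·19.3222 + (1−p*)·6.5152]/1.06 = 14.2011. B = V − Δ·S = -10.9107.
Root portfolio cost Δ·27+B reproduces V0=14.2011.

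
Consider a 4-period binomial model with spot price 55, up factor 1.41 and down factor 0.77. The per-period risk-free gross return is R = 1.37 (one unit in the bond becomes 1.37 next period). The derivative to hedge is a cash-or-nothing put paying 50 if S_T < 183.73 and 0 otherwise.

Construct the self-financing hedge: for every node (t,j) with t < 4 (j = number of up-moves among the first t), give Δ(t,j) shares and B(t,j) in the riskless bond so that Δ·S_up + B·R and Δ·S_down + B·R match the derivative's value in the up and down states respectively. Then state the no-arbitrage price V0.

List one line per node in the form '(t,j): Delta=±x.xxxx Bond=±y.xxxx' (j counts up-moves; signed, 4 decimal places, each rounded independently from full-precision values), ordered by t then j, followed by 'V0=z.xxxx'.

Since d<R<u, set p* = (R−d)/(u−d) = 0.9375; price each node as the discounted p*-expectation of its children.
At expiry t=4: V(4,0)=50.0000, V(4,1)=50.0000, V(4,2)=50.0000, V(4,3)=50.0000, V(4,4)=0.0000
(3,0): S=25.1093. Δ = (V_up−V_dn)/(S_up−S_dn) = (50.0000−50.0000)/(35.4041−19.3342) = 0.0000. V = [p*·50.0000 + (1−p*)·50.0000]/1.37 = 36.4964. B = V − Δ·S = 36.4964.
(3,1): S=45.9794. Δ = (V_up−V_dn)/(S_up−S_dn) = (50.0000−50.0000)/(64.8309−35.4041) = 0.0000. V = [p*·50.0000 + (1−p*)·50.0000]/1.37 = 36.4964. B = V − Δ·S = 36.4964.
(3,2): S=84.1960. Δ = (V_up−V_dn)/(S_up−S_dn) = (50.0000−50.0000)/(118.7164−64.8309) = 0.0000. V = [p*·50.0000 + (1−p*)·50.0000]/1.37 = 36.4964. B = V − Δ·S = 36.4964.
(3,3): S=154.1772. Δ = (V_up−V_dn)/(S_up−S_dn) = (0.0000−50.0000)/(217.3898−118.7164) = -0.5067. V = [p*·0.0000 + (1−p*)·50.0000]/1.37 = 2.2810. B = V − Δ·S = 80.4060.
(2,0): S=32.6095. Δ = (V_up−V_dn)/(S_up−S_dn) = (36.4964−36.4964)/(45.9794−25.1093) = 0.0000. V = [p*·36.4964 + (1−p*)·36.4964]/1.37 = 26.6397. B = V − Δ·S = 26.6397.
(2,1): S=59.7135. Δ = (V_up−V_dn)/(S_up−S_dn) = (36.4964−36.4964)/(84.1960−45.9794) = 0.0000. V = [p*·36.4964 + (1−p*)·36.4964]/1.37 = 26.6397. B = V − Δ·S = 26.6397.
(2,2): S=109.3455. Δ = (V_up−V_dn)/(S_up−S_dn) = (2.2810−36.4964)/(154.1772−84.1960) = -0.4889. V = [p*·2.2810 + (1−p*)·36.4964]/1.37 = 3.2259. B = V − Δ·S = 56.6873.
(1,0): S=42.3500. Δ = (V_up−V_dn)/(S_up−S_dn) = (26.6397−26.6397)/(59.7135−32.6095) = 0.0000. V = [p*·26.6397 + (1−p*)·26.6397]/1.37 = 19.4450. B = V − Δ·S = 19.4450.
(1,1): S=77.5500. Δ = (V_up−V_dn)/(S_up−S_dn) = (3.2259−26.6397)/(109.3455−59.7135) = -0.4717. V = [p*·3.2259 + (1−p*)·26.6397]/1.37 = 3.4228. B = V − Δ·S = 40.0068.
(0,0): S=55.0000. Δ = (V_up−V_dn)/(S_up−S_dn) = (3.4228−19.4450)/(77.5500−42.3500) = -0.4552. V = [p*·3.4228 + (1−p*)·19.4450]/1.37 = 3.2293. B = V − Δ·S = 28.2640.
Each (Δ,B) replicates both successor values, so the strategy is self-financing and V0 is arbitrage-free.

(0,0): Delta=-0.4552 Bond=28.2640
(1,0): Delta=0.0000 Bond=19.4450
(1,1): Delta=-0.4717 Bond=40.0068
(2,0): Delta=0.0000 Bond=26.6397
(2,1): Delta=0.0000 Bond=26.6397
(2,2): Delta=-0.4889 Bond=56.6873
(3,0): Delta=0.0000 Bond=36.4964
(3,1): Delta=0.0000 Bond=36.4964
(3,2): Delta=0.0000 Bond=36.4964
(3,3): Delta=-0.5067 Bond=80.4060
V0=3.2293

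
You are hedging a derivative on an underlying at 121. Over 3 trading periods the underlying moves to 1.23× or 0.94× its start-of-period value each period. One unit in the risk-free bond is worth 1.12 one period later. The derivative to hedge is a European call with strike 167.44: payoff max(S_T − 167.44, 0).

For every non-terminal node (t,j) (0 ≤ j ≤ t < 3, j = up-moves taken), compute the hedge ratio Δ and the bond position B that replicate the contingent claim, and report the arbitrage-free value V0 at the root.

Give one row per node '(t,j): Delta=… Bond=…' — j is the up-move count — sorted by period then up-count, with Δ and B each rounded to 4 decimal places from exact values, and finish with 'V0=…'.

Since d<R<u, set p* = (R−d)/(u−d) = 0.6207; price each node as the discounted p*-expectation of its children.
At expiry t=3: V(3,0)=0.0000, V(3,1)=0.0000, V(3,2)=4.6372, V(3,3)=57.7249
  t=2,j=0: stock 106.9156 → up 131.5062 (V=0.0000), down 100.5007 (V=0.0000). Price 0.0000; hedge Δ=0.0000, bond B=0.0000.
  t=2,j=1: stock 139.9002 → up 172.0772 (V=4.6372), down 131.5062 (V=0.0000). Price 2.5699; hedge Δ=0.1143, bond B=-13.4206.
  t=2,j=2: stock 183.0609 → up 225.1649 (V=57.7249), down 172.0772 (V=4.6372). Price 33.5609; hedge Δ=1.0000, bond B=-149.5000.
  t=1,j=0: stock 113.7400 → up 139.9002 (V=2.5699), down 106.9156 (V=0.0000). Price 1.4242; hedge Δ=0.0779, bond B=-7.4375.
  t=1,j=1: stock 148.8300 → up 183.0609 (V=33.5609), down 139.9002 (V=2.5699). Price 19.4694; hedge Δ=0.7180, bond B=-87.3961.
  t=0,j=0: stock 121.0000 → up 148.8300 (V=19.4694), down 113.7400 (V=1.4242). Price 11.2720; hedge Δ=0.5143, bond B=-50.9527.
Check: Δ(0,0)·S0 + B(0,0) = 11.2720 = V0.

(0,0): Delta=0.5143 Bond=-50.9527
(1,0): Delta=0.0779 Bond=-7.4375
(1,1): Delta=0.7180 Bond=-87.3961
(2,0): Delta=0.0000 Bond=0.0000
(2,1): Delta=0.1143 Bond=-13.4206
(2,2): Delta=1.0000 Bond=-149.5000
V0=11.2720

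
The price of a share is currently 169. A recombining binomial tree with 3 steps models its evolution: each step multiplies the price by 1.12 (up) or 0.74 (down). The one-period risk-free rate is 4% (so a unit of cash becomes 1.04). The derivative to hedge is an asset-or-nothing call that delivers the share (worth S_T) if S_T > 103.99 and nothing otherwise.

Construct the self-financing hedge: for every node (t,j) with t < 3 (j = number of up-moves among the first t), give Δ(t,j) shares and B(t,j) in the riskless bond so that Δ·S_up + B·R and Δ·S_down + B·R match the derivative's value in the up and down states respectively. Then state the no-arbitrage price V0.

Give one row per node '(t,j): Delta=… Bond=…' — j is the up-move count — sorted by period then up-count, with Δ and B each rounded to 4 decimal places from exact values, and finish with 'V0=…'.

(0,0): Delta=1.4736 Bond=-90.2769
(1,0): Delta=2.5059 Bond=-222.9839
(1,1): Delta=1.2917 Bond=-59.4624
(2,0): Delta=0.0000 Bond=0.0000
(2,1): Delta=2.9474 Bond=-293.7442
(2,2): Delta=1.0000 Bond=0.0000
V0=158.7594

Under the risk-neutral measure, an up-move has probability p* = (R−d)/(u−d) = 0.7895 and values discount at R = 1.04.
Terminal values V(3,·): V(3,0)=0.0000, V(3,1)=0.0000, V(3,2)=156.8753, V(3,3)=237.4328
  t=2,j=0: stock 92.5444 → up 103.6497 (V=0.0000), down 68.4829 (V=0.0000). Price 0.0000; hedge Δ=0.0000, bond B=0.0000.
  t=2,j=1: stock 140.0672 → up 156.8753 (V=156.8753), down 103.6497 (V=0.0000). Price 119.0855; hedge Δ=2.9474, bond B=-293.7442.
  t=2,j=2: stock 211.9936 → up 237.4328 (V=237.4328), down 156.8753 (V=156.8753). Price 211.9936; hedge Δ=1.0000, bond B=0.0000.
  t=1,j=0: stock 125.0600 → up 140.0672 (V=119.0855), down 92.5444 (V=0.0000). Price 90.3989; hedge Δ=2.5059, bond B=-222.9839.
  t=1,j=1: stock 189.2800 → up 211.9936 (V=211.9936), down 140.0672 (V=119.0855). Price 185.0327; hedge Δ=1.2917, bond B=-59.4624.
  t=0,j=0: stock 169.0000 → up 189.2800 (V=185.0327), down 125.0600 (V=90.3989). Price 158.7594; hedge Δ=1.4736, bond B=-90.2769.
Each (Δ,B) replicates both successor values, so the strategy is self-financing and V0 is arbitrage-free.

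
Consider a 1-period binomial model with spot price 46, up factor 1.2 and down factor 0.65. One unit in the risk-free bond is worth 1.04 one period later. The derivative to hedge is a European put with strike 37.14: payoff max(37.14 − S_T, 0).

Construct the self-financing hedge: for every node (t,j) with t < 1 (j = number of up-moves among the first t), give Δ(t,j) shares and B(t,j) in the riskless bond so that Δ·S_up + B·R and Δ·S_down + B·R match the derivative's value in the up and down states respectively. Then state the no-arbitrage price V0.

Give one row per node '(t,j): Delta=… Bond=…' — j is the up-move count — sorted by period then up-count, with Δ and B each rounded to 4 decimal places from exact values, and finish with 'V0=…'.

(0,0): Delta=-0.2862 Bond=15.1888
V0=2.0252

Under the risk-neutral measure, an up-move has probability p* = (R−d)/(u−d) = 0.7091 and values discount at R = 1.04.
Payoff layer (t=1): V(1,0)=7.2400, V(1,1)=0.0000
  t=0,j=0: stock 46.0000 → up 55.2000 (V=0.0000), down 29.9000 (V=7.2400). Price 2.0252; hedge Δ=-0.2862, bond B=15.1888.
The time-0 hedge costs 2.0252, which is the no-arbitrage price.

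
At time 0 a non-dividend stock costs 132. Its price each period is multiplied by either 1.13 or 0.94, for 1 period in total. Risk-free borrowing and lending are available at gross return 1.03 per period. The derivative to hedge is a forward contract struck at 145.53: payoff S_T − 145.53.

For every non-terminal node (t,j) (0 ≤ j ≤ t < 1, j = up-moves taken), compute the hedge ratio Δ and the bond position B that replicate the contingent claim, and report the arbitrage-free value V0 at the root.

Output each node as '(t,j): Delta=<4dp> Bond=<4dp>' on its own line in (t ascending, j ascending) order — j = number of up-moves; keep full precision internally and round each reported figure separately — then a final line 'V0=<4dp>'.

(0,0): Delta=1.0000 Bond=-141.2913
V0=-9.2913

The replicating-portfolio and risk-neutral prices coincide; use p* = (1.03−0.94)/(1.13−0.94) = 0.4737 for the latter.
Terminal values V(1,·): V(1,0)=-21.4500, V(1,1)=3.6300
Node (0,0) S=132.0000: V=(p*·3.6300+(1−p*)·-21.4500)/1.03=-9.2913; Δ=(3.6300−-21.4500)/(149.1600−124.0800)=1.0000; B=V−Δ·S=-141.2913
The time-0 hedge costs -9.2913, which is the no-arbitrage price.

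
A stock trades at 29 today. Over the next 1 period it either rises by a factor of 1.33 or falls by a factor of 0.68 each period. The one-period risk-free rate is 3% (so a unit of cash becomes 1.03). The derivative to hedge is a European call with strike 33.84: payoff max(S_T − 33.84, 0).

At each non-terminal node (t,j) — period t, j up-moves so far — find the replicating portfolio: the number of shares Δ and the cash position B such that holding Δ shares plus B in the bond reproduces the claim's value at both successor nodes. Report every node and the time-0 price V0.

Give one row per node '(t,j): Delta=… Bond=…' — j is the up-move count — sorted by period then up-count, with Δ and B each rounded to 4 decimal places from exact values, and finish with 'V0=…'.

Under the risk-neutral measure, an up-move has probability p* = (R−d)/(u−d) = 0.5385 and values discount at R = 1.03.
Payoff layer (t=1): V(1,0)=0.0000, V(1,1)=4.7300
Node (0,0) S=29.0000: V=(p*·4.7300+(1−p*)·0.0000)/1.03=2.4727; Δ=(4.7300−0.0000)/(38.5700−19.7200)=0.2509; B=V−Δ·S=-4.8042
Self-financing check: at every node Δ·S+B equals the discounted successor values.

(0,0): Delta=0.2509 Bond=-4.8042
V0=2.4727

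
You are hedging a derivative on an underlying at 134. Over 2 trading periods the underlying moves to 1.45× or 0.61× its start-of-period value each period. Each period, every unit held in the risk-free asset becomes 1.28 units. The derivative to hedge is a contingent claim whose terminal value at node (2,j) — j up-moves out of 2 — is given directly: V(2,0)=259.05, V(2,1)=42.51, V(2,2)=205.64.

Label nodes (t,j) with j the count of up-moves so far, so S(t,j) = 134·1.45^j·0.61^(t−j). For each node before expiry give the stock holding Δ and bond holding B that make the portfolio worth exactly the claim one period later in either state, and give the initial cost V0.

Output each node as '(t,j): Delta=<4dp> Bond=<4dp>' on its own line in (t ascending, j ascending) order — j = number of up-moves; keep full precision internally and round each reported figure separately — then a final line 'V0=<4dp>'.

No-arbitrage ⇒ martingale measure with p* = (R−d)/(u−d) = 0.7976.
Terminal payoffs: V(2,0)=259.0500, V(2,1)=42.5100, V(2,2)=205.6400
(1,0): S=81.7400. Δ = (V_up−V_dn)/(S_up−S_dn) = (42.5100−259.0500)/(118.5230−49.8614) = -3.1537. V = [p*·42.5100 + (1−p*)·259.0500]/1.28 = 67.4481. B = V − Δ·S = 325.2338.
(1,1): S=194.3000. Δ = (V_up−V_dn)/(S_up−S_dn) = (205.6400−42.5100)/(281.7350−118.5230) = 0.9995. V = [p*·205.6400 + (1−p*)·42.5100]/1.28 = 134.8637. B = V − Δ·S = -59.3386.
(0,0): S=134.0000. Δ = (V_up−V_dn)/(S_up−S_dn) = (134.8637−67.4481)/(194.3000−81.7400) = 0.5989. V = [p*·134.8637 + (1−p*)·67.4481]/1.28 = 94.7032. B = V − Δ·S = 14.4465.
The time-0 hedge costs 94.7032, which is the no-arbitrage price.

(0,0): Delta=0.5989 Bond=14.4465
(1,0): Delta=-3.1537 Bond=325.2338
(1,1): Delta=0.9995 Bond=-59.3386
V0=94.7032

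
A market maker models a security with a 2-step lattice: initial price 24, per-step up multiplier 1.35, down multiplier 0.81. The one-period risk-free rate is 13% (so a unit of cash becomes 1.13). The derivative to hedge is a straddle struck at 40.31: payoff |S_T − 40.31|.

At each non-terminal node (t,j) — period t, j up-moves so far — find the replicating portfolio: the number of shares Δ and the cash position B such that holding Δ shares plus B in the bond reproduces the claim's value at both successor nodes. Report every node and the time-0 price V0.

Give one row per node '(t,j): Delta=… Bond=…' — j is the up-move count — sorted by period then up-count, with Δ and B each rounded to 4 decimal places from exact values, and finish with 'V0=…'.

Risk-neutral probability p* = (R−d)/(u−d) = (1.13−0.81)/(1.35−0.81) = 0.5926.
At expiry t=2: V(2,0)=24.5636, V(2,1)=14.0660, V(2,2)=3.4300
(1,0): S=19.4400. Δ = (V_up−V_dn)/(S_up−S_dn) = (14.0660−24.5636)/(26.2440−15.7464) = -1.0000. V = [p*·14.0660 + (1−p*)·24.5636]/1.13 = 16.2326. B = V − Δ·S = 35.6726.
(1,1): S=32.4000. Δ = (V_up−V_dn)/(S_up−S_dn) = (3.4300−14.0660)/(43.7400−26.2440) = -0.6079. V = [p*·3.4300 + (1−p*)·14.0660]/1.13 = 6.8701. B = V − Δ·S = 26.5664.
(0,0): S=24.0000. Δ = (V_up−V_dn)/(S_up−S_dn) = (6.8701−16.2326)/(32.4000−19.4400) = -0.7224. V = [p*·6.8701 + (1−p*)·16.2326]/1.13 = 9.4552. B = V − Δ·S = 26.7932.
Root portfolio cost Δ·24+B reproduces V0=9.4552.

(0,0): Delta=-0.7224 Bond=26.7932
(1,0): Delta=-1.0000 Bond=35.6726
(1,1): Delta=-0.6079 Bond=26.5664
V0=9.4552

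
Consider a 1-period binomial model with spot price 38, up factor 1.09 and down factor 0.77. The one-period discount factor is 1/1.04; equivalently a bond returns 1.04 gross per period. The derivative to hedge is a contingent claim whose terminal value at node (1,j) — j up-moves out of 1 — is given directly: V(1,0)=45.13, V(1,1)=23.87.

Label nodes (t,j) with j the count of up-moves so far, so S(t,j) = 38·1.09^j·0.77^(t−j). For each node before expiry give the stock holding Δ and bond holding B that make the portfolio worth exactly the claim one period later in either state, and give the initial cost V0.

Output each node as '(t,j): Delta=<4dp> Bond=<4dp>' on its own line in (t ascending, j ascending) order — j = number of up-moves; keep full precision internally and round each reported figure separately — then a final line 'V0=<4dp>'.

(0,0): Delta=-1.7484 Bond=92.5835
V0=26.1460

Since d<R<u, set p* = (R−d)/(u−d) = 0.8437; price each node as the discounted p*-expectation of its children.
Payoff layer (t=1): V(1,0)=45.1300, V(1,1)=23.8700
Node (0,0) S=38.0000: V=(p*·23.8700+(1−p*)·45.1300)/1.04=26.1460; Δ=(23.8700−45.1300)/(41.4200−29.2600)=-1.7484; B=V−Δ·S=92.5835
Each (Δ,B) replicates both successor values, so the strategy is self-financing and V0 is arbitrage-free.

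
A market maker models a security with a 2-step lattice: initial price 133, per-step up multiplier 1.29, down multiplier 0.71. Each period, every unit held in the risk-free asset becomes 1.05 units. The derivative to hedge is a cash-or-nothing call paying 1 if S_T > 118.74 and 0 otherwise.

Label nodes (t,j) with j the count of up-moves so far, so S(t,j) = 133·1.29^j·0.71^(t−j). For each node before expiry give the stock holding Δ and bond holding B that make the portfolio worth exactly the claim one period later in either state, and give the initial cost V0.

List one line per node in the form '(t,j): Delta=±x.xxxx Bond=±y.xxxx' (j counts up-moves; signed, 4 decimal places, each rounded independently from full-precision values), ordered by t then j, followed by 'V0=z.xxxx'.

(0,0): Delta=0.0051 Bond=0.0723
(1,0): Delta=0.0183 Bond=-1.1658
(1,1): Delta=0.0000 Bond=0.9524
V0=0.7517

Under the risk-neutral measure, an up-move has probability p* = (R−d)/(u−d) = 0.5862 and values discount at R = 1.05.
Payoff layer (t=2): V(2,0)=0.0000, V(2,1)=1.0000, V(2,2)=1.0000
(1,0): S=94.4300. Δ = (V_up−V_dn)/(S_up−S_dn) = (1.0000−0.0000)/(121.8147−67.0453) = 0.0183. V = [p*·1.0000 + (1−p*)·0.0000]/1.05 = 0.5583. B = V − Δ·S = -1.1658.
(1,1): S=171.5700. Δ = (V_up−V_dn)/(S_up−S_dn) = (1.0000−1.0000)/(221.3253−121.8147) = 0.0000. V = [p*·1.0000 + (1−p*)·1.0000]/1.05 = 0.9524. B = V − Δ·S = 0.9524.
(0,0): S=133.0000. Δ = (V_up−V_dn)/(S_up−S_dn) = (0.9524−0.5583)/(171.5700−94.4300) = 0.0051. V = [p*·0.9524 + (1−p*)·0.5583]/1.05 = 0.7517. B = V − Δ·S = 0.0723.
The time-0 hedge costs 0.7517, which is the no-arbitrage price.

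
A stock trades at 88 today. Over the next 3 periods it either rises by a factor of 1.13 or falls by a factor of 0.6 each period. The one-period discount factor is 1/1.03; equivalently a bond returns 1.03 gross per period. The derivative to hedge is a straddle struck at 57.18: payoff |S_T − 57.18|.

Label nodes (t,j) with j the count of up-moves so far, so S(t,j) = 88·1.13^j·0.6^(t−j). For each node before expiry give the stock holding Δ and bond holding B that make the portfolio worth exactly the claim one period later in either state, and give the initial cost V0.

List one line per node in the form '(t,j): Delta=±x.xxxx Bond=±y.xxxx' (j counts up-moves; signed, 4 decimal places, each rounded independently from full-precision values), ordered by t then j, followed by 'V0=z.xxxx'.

No-arbitrage ⇒ martingale measure with p* = (R−d)/(u−d) = 0.8113.
At expiry t=3: V(3,0)=38.1720, V(3,1)=21.3816, V(3,2)=10.2403, V(3,3)=69.7949
  t=2,j=0: stock 31.6800 → up 35.7984 (V=21.3816), down 19.0080 (V=38.1720). Price 23.8346; hedge Δ=-1.0000, bond B=55.5146.
  t=2,j=1: stock 59.6640 → up 67.4203 (V=10.2403), down 35.7984 (V=21.3816). Price 11.9830; hedge Δ=-0.3523, bond B=33.0042.
  t=2,j=2: stock 112.3672 → up 126.9749 (V=69.7949), down 67.4203 (V=10.2403). Price 56.8526; hedge Δ=1.0000, bond B=-55.5146.
  t=1,j=0: stock 52.8000 → up 59.6640 (V=11.9830), down 31.6800 (V=23.8346). Price 13.8050; hedge Δ=-0.4235, bond B=36.1665.
  t=1,j=1: stock 99.4400 → up 112.3672 (V=56.8526), down 59.6640 (V=11.9830). Price 46.9773; hedge Δ=0.8514, bond B=-37.6824.
  t=0,j=0: stock 88.0000 → up 99.4400 (V=46.9773), down 52.8000 (V=13.8050). Price 39.5324; hedge Δ=0.7112, bond B=-23.0570.
Each (Δ,B) replicates both successor values, so the strategy is self-financing and V0 is arbitrage-free.

(0,0): Delta=0.7112 Bond=-23.0570
(1,0): Delta=-0.4235 Bond=36.1665
(1,1): Delta=0.8514 Bond=-37.6824
(2,0): Delta=-1.0000 Bond=55.5146
(2,1): Delta=-0.3523 Bond=33.0042
(2,2): Delta=1.0000 Bond=-55.5146
V0=39.5324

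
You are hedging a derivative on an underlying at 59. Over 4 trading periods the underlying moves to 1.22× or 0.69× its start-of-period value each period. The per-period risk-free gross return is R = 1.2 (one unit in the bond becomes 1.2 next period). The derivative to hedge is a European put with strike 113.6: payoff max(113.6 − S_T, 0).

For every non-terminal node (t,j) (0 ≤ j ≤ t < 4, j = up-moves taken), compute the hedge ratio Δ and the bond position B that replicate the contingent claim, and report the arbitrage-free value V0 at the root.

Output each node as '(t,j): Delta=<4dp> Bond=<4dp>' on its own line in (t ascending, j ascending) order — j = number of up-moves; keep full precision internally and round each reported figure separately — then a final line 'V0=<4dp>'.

(0,0): Delta=-0.7179 Bond=45.2154
(1,0): Delta=-1.0000 Bond=65.7407
(1,1): Delta=-0.7117 Bond=53.8082
(2,0): Delta=-1.0000 Bond=78.8889
(2,1): Delta=-1.0000 Bond=78.8889
(2,2): Delta=-0.7053 Bond=64.0083
(3,0): Delta=-1.0000 Bond=94.6667
(3,1): Delta=-1.0000 Bond=94.6667
(3,2): Delta=-1.0000 Bond=94.6667
(3,3): Delta=-0.6988 Bond=76.1096
V0=2.8564

Under the risk-neutral measure, an up-move has probability p* = (R−d)/(u−d) = 0.9623 and values discount at R = 1.2.
Terminal values V(4,·): V(4,0)=100.2264, V(4,1)=89.9539, V(4,2)=71.7910, V(4,3)=39.6768, V(4,4)=0.0000
  t=3,j=0: stock 19.3820 → up 23.6461 (V=89.9539), down 13.3736 (V=100.2264). Price 75.2846; hedge Δ=-1.0000, bond B=94.6667.
  t=3,j=1: stock 34.2697 → up 41.8090 (V=71.7910), down 23.6461 (V=89.9539). Price 60.3970; hedge Δ=-1.0000, bond B=94.6667.
  t=3,j=2: stock 60.5928 → up 73.9232 (V=39.6768), down 41.8090 (V=71.7910). Price 34.0739; hedge Δ=-1.0000, bond B=94.6667.
  t=3,j=3: stock 107.1350 → up 130.7047 (V=0.0000), down 73.9232 (V=39.6768). Price 1.2477; hedge Δ=-0.6988, bond B=76.1096.
  t=2,j=0: stock 28.0899 → up 34.2697 (V=60.3970), down 19.3820 (V=75.2846). Price 50.7990; hedge Δ=-1.0000, bond B=78.8889.
  t=2,j=1: stock 49.6662 → up 60.5928 (V=34.0739), down 34.2697 (V=60.3970). Price 29.2227; hedge Δ=-1.0000, bond B=78.8889.
  t=2,j=2: stock 87.8156 → up 107.1350 (V=1.2477), down 60.5928 (V=34.0739). Price 2.0720; hedge Δ=-0.7053, bond B=64.0083.
  t=1,j=0: stock 40.7100 → up 49.6662 (V=29.2227), down 28.0899 (V=50.7990). Price 25.0307; hedge Δ=-1.0000, bond B=65.7407.
  t=1,j=1: stock 71.9800 → up 87.8156 (V=2.0720), down 49.6662 (V=29.2227). Price 2.5805; hedge Δ=-0.7117, bond B=53.8082.
  t=0,j=0: stock 59.0000 → up 71.9800 (V=2.5805), down 40.7100 (V=25.0307). Price 2.8564; hedge Δ=-0.7179, bond B=45.2154.
Check: Δ(0,0)·S0 + B(0,0) = 2.8564 = V0.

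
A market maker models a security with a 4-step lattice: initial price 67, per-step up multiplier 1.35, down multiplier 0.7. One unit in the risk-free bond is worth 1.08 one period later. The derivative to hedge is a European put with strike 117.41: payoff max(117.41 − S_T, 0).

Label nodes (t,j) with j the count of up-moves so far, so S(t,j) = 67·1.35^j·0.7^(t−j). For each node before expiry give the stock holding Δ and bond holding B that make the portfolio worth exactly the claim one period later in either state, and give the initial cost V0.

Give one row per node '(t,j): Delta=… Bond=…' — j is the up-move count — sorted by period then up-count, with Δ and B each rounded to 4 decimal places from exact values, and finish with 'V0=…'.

(0,0): Delta=-0.6171 Bond=69.6722
(1,0): Delta=-1.0000 Bond=93.2038
(1,1): Delta=-0.4760 Bond=62.4865
(2,0): Delta=-1.0000 Bond=100.6602
(2,1): Delta=-1.0000 Bond=100.6602
(2,2): Delta=-0.2830 Bond=43.9138
(3,0): Delta=-1.0000 Bond=108.7130
(3,1): Delta=-1.0000 Bond=108.7130
(3,2): Delta=-1.0000 Bond=108.7130
(3,3): Delta=-0.0188 Bond=3.8816
V0=28.3263

No-arbitrage ⇒ martingale measure with p* = (R−d)/(u−d) = 0.5846.
Terminal values V(4,·): V(4,0)=101.3233, V(4,1)=86.3856, V(4,2)=57.5773, V(4,3)=2.0184, V(4,4)=0.0000
  t=3,j=0: stock 22.9810 → up 31.0243 (V=86.3856), down 16.0867 (V=101.3233). Price 85.7320; hedge Δ=-1.0000, bond B=108.7130.
  t=3,j=1: stock 44.3205 → up 59.8327 (V=57.5773), down 31.0243 (V=86.3856). Price 64.3925; hedge Δ=-1.0000, bond B=108.7130.
  t=3,j=2: stock 85.4753 → up 115.3916 (V=2.0184), down 59.8327 (V=57.5773). Price 23.2377; hedge Δ=-1.0000, bond B=108.7130.
  t=3,j=3: stock 164.8451 → up 222.5409 (V=0.0000), down 115.3916 (V=2.0184). Price 0.7763; hedge Δ=-0.0188, bond B=3.8816.
  t=2,j=0: stock 32.8300 → up 44.3205 (V=64.3925), down 22.9810 (V=85.7320). Price 67.8302; hedge Δ=-1.0000, bond B=100.6602.
  t=2,j=1: stock 63.3150 → up 85.4753 (V=23.2377), down 44.3205 (V=64.3925). Price 37.3452; hedge Δ=-1.0000, bond B=100.6602.
  t=2,j=2: stock 122.1075 → up 164.8451 (V=0.7763), down 85.4753 (V=23.2377). Price 9.3578; hedge Δ=-0.2830, bond B=43.9138.
  t=1,j=0: stock 46.9000 → up 63.3150 (V=37.3452), down 32.8300 (V=67.8302). Price 46.3038; hedge Δ=-1.0000, bond B=93.2038.
  t=1,j=1: stock 90.4500 → up 122.1075 (V=9.3578), down 63.3150 (V=37.3452). Price 19.4290; hedge Δ=-0.4760, bond B=62.4865.
  t=0,j=0: stock 67.0000 → up 90.4500 (V=19.4290), down 46.9000 (V=46.3038). Price 28.3263; hedge Δ=-0.6171, bond B=69.6722.
Root portfolio cost Δ·67+B reproduces V0=28.3263.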